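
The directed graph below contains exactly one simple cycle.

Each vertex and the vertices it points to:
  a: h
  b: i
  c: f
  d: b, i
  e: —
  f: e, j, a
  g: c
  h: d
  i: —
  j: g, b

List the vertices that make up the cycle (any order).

c, f, g, j

DFS with gray/black marking from f:
f gray
  e gray
  e black
  j gray
    g gray
      c gray
        c→f: f is gray → back edge
Back edge closes the cycle f → j → g → c → f; its vertices are {c, f, g, j}.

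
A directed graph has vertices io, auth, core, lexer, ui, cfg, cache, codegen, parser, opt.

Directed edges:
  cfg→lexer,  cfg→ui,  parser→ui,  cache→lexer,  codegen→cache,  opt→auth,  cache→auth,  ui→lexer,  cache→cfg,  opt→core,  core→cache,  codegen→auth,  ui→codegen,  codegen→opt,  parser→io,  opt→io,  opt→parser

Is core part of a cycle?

core is on a cycle iff core can reach itself via ≥1 edge.
core → cache → cfg → ui → codegen → opt → core — yes.

Yes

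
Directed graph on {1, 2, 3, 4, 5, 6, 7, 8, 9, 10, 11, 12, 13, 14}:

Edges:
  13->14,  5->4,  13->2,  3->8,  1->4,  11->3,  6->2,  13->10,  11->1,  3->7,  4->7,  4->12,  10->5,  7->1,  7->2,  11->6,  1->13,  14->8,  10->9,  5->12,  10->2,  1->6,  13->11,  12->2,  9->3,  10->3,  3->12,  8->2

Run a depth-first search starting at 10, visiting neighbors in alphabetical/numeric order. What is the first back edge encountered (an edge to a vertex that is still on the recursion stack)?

DFS from 10 (visiting neighbors in alphabetical/numeric order); mark gray on enter, black on exit:
10 gray
  2 gray
  2 black
  3 gray
    7 gray
      1 gray
        4 gray
          4→7: 7 is gray → back edge
First back edge: 4 → 7.

4→7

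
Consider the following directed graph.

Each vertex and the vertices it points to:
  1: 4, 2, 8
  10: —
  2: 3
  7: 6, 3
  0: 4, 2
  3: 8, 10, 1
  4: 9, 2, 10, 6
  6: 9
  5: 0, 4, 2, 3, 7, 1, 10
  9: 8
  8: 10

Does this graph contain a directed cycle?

DFS with white/gray/black marking, starting from 10:
10 gray
10 black
1 gray
  4 gray
    9 gray
      8 gray
        8→10: 10 black — skip
      8 black
    9 black
    2 gray
      3 gray
        3→8: 8 black — skip
        3→10: 10 black — skip
        3→1: 1 is gray → back edge
Back edge found, so a cycle exists: 1 → 4 → 2 → 3 → 1.

Yes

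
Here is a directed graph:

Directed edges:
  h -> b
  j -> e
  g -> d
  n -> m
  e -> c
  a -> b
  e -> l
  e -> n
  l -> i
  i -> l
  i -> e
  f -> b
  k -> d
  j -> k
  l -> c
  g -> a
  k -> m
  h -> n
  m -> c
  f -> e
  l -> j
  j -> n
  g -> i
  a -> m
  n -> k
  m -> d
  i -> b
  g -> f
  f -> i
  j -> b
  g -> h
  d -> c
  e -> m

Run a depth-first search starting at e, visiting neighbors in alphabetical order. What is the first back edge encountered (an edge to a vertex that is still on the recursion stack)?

i→e

DFS from e (visiting neighbors in alphabetical order); mark gray on enter, black on exit:
e gray
  c gray
  c black
  l gray
    l→c: c black — skip
    i gray
      b gray
      b black
      i→e: e is gray → back edge
First back edge: i → e.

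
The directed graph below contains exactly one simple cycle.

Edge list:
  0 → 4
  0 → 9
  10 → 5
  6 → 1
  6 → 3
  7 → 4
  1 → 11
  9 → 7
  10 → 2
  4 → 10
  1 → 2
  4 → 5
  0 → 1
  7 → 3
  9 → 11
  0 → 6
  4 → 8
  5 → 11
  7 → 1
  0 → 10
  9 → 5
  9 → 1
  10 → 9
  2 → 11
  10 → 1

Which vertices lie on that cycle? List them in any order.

4, 7, 9, 10

DFS with gray/black marking from 9:
9 gray
  7 gray
    4 gray
      8 gray
      8 black
      5 gray
        11 gray
        11 black
      5 black
      10 gray
        10→9: 9 is gray → back edge
Back edge closes the cycle 9 → 7 → 4 → 10 → 9; its vertices are {4, 7, 9, 10}.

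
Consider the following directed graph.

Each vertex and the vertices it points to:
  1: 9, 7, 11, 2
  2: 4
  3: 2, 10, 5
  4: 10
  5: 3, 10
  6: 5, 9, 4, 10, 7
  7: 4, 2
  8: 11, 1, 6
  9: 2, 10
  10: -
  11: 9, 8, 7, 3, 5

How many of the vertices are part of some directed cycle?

A vertex is on a directed cycle iff it belongs to a strongly connected component of size ≥ 2 (or has a self-loop).
The vertices on cycles are {1, 3, 5, 8, 11} — 5 in total.

5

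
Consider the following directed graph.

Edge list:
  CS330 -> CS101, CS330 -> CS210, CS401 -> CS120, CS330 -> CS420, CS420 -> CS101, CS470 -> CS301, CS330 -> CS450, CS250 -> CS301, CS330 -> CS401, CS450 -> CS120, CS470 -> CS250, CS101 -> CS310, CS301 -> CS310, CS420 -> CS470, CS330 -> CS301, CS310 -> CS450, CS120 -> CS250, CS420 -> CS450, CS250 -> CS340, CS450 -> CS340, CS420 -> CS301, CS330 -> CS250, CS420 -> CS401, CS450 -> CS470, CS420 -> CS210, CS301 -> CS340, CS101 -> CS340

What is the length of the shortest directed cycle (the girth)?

4

For each vertex v, BFS finds the shortest path from v back to v.
The shortest such closed walk is CS450 → CS470 → CS301 → CS310 → CS450, length 4.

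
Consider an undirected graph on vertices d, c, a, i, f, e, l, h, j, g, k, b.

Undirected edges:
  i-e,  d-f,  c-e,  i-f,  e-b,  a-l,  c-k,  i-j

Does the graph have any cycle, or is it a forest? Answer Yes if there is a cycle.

No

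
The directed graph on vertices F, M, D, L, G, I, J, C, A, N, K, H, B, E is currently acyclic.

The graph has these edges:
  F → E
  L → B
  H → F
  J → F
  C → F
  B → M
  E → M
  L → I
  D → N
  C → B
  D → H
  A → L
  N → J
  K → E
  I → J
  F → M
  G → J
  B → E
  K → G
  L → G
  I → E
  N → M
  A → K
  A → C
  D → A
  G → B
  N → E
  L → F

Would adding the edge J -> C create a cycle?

No

Adding J→C creates a cycle iff C can already reach J.
Explore from C: no path reaches J. The graph stays acyclic.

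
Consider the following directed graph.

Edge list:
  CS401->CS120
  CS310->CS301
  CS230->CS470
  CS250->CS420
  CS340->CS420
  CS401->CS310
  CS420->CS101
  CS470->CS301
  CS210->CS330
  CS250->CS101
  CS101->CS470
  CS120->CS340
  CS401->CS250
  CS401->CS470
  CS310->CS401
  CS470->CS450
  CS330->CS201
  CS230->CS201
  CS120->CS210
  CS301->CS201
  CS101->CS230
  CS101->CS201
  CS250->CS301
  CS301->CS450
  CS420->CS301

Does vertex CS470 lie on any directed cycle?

No

CS470 lies on a cycle iff there is a path from CS470 back to itself.
Exploring from CS470, it never reaches itself; equivalently, its strongly connected component is a singleton.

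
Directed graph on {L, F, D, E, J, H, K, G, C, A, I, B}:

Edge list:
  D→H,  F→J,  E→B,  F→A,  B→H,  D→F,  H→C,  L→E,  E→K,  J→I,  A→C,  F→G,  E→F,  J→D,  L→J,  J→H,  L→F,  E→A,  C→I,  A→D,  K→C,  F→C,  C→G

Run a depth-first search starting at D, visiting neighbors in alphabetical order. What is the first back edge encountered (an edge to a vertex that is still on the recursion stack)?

A→D

DFS from D (visiting neighbors in alphabetical order); mark gray on enter, black on exit:
D gray
  F gray
    A gray
      C gray
        G gray
        G black
        I gray
        I black
      C black
      A→D: D is gray → back edge
First back edge: A → D.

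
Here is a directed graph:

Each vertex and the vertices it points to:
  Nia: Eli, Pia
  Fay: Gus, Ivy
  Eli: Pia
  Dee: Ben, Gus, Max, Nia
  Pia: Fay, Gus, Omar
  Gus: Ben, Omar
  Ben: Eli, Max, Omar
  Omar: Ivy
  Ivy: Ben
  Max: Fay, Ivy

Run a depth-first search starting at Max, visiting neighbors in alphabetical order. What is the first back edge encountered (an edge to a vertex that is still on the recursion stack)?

DFS from Max (visiting neighbors in alphabetical order); mark gray on enter, black on exit:
Max gray
  Fay gray
    Gus gray
      Ben gray
        Eli gray
          Pia gray
            Pia→Fay: Fay is gray → back edge
First back edge: Pia → Fay.

Pia→Fay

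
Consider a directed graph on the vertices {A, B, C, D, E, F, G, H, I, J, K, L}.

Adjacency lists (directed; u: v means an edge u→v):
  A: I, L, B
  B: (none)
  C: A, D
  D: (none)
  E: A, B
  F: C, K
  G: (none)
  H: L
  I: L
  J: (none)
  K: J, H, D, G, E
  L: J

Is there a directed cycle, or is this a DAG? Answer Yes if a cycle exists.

No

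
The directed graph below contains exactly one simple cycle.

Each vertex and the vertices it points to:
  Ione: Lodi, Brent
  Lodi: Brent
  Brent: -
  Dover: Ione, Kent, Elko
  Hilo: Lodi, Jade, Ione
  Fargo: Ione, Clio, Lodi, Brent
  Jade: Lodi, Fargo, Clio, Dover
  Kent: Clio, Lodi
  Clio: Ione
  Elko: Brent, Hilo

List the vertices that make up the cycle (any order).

DFS with gray/black marking from Elko:
Elko gray
  Brent gray
  Brent black
  Hilo gray
    Lodi gray
      Lodi→Brent: Brent black — skip
    Lodi black
    Jade gray
      Jade→Lodi: Lodi black — skip
      Fargo gray
        Ione gray
          Ione→Lodi: Lodi black — skip
          Ione→Brent: Brent black — skip
        Ione black
        Clio gray
          Clio→Ione: Ione black — skip
        Clio black
        Fargo→Lodi: Lodi black — skip
        Fargo→Brent: Brent black — skip
      Fargo black
      Jade→Clio: Clio black — skip
      Dover gray
        Dover→Ione: Ione black — skip
        Kent gray
          Kent→Clio: Clio black — skip
          Kent→Lodi: Lodi black — skip
        Kent black
        Dover→Elko: Elko is gray → back edge
Back edge closes the cycle Elko → Hilo → Jade → Dover → Elko; its vertices are {Elko, Hilo, Jade, Dover}.

Elko, Hilo, Jade, Dover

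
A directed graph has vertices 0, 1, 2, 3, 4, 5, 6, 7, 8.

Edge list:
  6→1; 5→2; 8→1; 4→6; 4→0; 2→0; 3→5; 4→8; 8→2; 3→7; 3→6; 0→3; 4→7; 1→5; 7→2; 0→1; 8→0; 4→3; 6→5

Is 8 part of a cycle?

8 lies on a cycle iff there is a path from 8 back to itself.
Exploring from 8, it never reaches itself; equivalently, its strongly connected component is a singleton.

No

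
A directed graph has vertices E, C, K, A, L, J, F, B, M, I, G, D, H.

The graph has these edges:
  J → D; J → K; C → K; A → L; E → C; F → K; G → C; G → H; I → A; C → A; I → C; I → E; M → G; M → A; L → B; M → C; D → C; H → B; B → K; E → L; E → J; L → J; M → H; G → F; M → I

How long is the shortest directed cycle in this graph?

For each vertex v, BFS finds the shortest path from v back to v.
The shortest such closed walk is A → L → J → D → C → A, length 5.

5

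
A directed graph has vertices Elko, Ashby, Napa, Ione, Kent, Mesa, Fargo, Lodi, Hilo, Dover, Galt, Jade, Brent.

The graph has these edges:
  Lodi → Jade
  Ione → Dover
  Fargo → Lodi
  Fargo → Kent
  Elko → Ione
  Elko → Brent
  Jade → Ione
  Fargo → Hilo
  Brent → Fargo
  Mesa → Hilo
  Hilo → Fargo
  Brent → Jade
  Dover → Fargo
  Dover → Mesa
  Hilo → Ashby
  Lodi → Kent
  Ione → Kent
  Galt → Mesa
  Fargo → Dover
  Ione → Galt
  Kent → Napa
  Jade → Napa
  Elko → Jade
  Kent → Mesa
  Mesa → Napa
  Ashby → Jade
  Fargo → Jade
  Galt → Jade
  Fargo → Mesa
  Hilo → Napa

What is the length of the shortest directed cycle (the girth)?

2

For each vertex v, BFS finds the shortest path from v back to v.
The shortest such closed walk is Fargo → Hilo → Fargo, length 2.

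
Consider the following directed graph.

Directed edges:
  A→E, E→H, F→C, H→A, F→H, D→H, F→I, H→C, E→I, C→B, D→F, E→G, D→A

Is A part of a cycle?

A is on a cycle iff A can reach itself via ≥1 edge.
A → E → H → A — yes.

Yes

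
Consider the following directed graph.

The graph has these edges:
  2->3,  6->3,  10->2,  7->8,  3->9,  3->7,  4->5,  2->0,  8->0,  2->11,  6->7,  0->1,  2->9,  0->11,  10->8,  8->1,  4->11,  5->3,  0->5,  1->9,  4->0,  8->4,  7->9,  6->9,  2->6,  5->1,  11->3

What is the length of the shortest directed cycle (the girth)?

For each vertex v, BFS finds the shortest path from v back to v.
The shortest such closed walk is 8 → 0 → 5 → 3 → 7 → 8, length 5.

5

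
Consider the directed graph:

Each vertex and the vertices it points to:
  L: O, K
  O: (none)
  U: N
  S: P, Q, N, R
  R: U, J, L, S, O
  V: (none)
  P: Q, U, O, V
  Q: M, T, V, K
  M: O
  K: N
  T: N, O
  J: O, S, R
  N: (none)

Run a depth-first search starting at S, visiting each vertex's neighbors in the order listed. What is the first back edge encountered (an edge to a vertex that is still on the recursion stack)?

DFS from S (visiting each vertex's neighbors in the order listed); mark gray on enter, black on exit:
S gray
  P gray
    Q gray
      M gray
        O gray
        O black
      M black
      T gray
        N gray
        N black
        T→O: O black — skip
      T black
      V gray
      V black
      K gray
        K→N: N black — skip
      K black
    Q black
    U gray
      U→N: N black — skip
    U black
    P→O: O black — skip
    P→V: V black — skip
  P black
  S→Q: Q black — skip
  S→N: N black — skip
  R gray
    R→U: U black — skip
    J gray
      J→O: O black — skip
      J→S: S is gray → back edge
First back edge: J → S.

J->S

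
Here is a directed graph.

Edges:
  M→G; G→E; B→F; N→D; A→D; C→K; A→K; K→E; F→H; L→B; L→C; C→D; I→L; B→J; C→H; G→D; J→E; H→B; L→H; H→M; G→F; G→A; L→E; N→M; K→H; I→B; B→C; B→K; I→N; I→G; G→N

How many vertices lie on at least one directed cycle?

9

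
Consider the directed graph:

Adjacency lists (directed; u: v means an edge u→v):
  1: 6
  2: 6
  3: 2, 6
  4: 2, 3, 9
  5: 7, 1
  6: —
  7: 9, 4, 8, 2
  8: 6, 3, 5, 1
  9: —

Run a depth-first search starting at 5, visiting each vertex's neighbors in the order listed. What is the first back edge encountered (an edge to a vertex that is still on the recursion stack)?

DFS from 5 (visiting each vertex's neighbors in the order listed); mark gray on enter, black on exit:
5 gray
  7 gray
    9 gray
    9 black
    4 gray
      2 gray
        6 gray
        6 black
      2 black
      3 gray
        3→2: 2 black — skip
        3→6: 6 black — skip
      3 black
      4→9: 9 black — skip
    4 black
    8 gray
      8→6: 6 black — skip
      8→3: 3 black — skip
      8→5: 5 is gray → back edge
First back edge: 8 → 5.

8→5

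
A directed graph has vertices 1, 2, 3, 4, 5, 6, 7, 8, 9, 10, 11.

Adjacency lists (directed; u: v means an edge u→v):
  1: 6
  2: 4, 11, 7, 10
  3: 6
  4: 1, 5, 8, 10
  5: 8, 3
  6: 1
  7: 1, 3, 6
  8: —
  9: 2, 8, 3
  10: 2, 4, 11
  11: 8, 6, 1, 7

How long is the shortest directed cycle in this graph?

2

For each vertex v, BFS finds the shortest path from v back to v.
The shortest such closed walk is 2 → 10 → 2, length 2.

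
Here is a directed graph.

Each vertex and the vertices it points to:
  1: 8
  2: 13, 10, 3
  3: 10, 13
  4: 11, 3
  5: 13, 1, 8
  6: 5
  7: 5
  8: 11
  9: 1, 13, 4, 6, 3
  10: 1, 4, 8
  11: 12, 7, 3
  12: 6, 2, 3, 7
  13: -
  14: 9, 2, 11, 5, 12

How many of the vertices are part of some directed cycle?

A vertex is on a directed cycle iff it belongs to a strongly connected component of size ≥ 2 (or has a self-loop).
The vertices on cycles are {1, 2, 3, 4, 5, 6, 7, 8, 10, 11, 12} — 11 in total.

11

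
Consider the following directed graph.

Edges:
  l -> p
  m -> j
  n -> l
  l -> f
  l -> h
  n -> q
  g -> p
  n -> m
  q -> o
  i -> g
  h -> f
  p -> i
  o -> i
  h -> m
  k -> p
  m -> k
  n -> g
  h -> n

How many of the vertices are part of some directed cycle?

A vertex is on a directed cycle iff it belongs to a strongly connected component of size ≥ 2 (or has a self-loop).
The vertices on cycles are {g, h, i, l, n, p} — 6 in total.

6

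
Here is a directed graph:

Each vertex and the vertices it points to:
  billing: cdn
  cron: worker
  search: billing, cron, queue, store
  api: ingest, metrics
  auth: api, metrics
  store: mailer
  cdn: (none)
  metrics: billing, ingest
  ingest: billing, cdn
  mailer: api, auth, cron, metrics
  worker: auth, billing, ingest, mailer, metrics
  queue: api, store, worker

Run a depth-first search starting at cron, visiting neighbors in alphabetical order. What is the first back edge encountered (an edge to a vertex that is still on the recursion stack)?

DFS from cron (visiting neighbors in alphabetical order); mark gray on enter, black on exit:
cron gray
  worker gray
    auth gray
      api gray
        ingest gray
          billing gray
            cdn gray
            cdn black
          billing black
          ingest→cdn: cdn black — skip
        ingest black
        metrics gray
          metrics→billing: billing black — skip
          metrics→ingest: ingest black — skip
        metrics black
      api black
      auth→metrics: metrics black — skip
    auth black
    worker→billing: billing black — skip
    worker→ingest: ingest black — skip
    mailer gray
      mailer→api: api black — skip
      mailer→auth: auth black — skip
      mailer→cron: cron is gray → back edge
First back edge: mailer → cron.

mailer→cron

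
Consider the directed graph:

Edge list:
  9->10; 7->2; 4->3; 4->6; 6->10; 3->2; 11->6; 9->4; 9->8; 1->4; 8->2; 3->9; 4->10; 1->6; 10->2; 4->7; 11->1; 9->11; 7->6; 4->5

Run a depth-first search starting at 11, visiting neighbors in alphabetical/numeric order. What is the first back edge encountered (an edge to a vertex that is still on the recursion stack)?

DFS from 11 (visiting neighbors in alphabetical/numeric order); mark gray on enter, black on exit:
11 gray
  1 gray
    4 gray
      3 gray
        2 gray
        2 black
        9 gray
          9→4: 4 is gray → back edge
First back edge: 9 → 4.

9->4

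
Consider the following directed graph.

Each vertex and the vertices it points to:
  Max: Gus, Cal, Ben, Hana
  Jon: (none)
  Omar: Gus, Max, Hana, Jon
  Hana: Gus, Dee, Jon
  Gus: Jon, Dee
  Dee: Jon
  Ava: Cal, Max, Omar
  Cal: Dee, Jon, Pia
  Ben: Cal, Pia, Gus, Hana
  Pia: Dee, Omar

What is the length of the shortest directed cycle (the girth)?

4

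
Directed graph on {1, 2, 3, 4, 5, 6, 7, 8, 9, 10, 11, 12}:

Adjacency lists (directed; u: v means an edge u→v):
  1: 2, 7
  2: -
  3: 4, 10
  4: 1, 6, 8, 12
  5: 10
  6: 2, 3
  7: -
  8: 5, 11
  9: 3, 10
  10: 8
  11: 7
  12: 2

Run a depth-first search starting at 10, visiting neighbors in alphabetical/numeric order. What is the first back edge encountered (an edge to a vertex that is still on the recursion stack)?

DFS from 10 (visiting neighbors in alphabetical/numeric order); mark gray on enter, black on exit:
10 gray
  8 gray
    5 gray
      5→10: 10 is gray → back edge
First back edge: 5 → 10.

5->10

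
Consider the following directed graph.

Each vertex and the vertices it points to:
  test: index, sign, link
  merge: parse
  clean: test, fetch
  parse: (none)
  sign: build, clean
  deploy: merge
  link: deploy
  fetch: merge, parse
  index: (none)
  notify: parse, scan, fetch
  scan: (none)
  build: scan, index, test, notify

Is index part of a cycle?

index lies on a cycle iff there is a path from index back to itself.
Exploring from index, it never reaches itself; equivalently, its strongly connected component is a singleton.

No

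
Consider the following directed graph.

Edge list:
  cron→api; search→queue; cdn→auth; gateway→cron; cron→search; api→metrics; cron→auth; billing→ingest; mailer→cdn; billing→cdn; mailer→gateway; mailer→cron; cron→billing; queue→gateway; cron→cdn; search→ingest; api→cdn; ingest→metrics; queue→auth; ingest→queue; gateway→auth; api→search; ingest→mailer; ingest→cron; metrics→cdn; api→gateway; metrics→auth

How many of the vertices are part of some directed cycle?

8

A vertex is on a directed cycle iff it belongs to a strongly connected component of size ≥ 2 (or has a self-loop).
The vertices on cycles are {api, cron, queue, ingest, mailer, search, billing, gateway} — 8 in total.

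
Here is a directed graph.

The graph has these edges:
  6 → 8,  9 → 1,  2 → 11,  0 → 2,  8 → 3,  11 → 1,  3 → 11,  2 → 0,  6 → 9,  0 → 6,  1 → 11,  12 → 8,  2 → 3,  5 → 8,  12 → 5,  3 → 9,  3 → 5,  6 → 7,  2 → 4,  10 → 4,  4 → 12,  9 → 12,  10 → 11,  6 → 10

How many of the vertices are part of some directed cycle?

9

A vertex is on a directed cycle iff it belongs to a strongly connected component of size ≥ 2 (or has a self-loop).
The vertices on cycles are {0, 1, 2, 3, 5, 8, 9, 11, 12} — 9 in total.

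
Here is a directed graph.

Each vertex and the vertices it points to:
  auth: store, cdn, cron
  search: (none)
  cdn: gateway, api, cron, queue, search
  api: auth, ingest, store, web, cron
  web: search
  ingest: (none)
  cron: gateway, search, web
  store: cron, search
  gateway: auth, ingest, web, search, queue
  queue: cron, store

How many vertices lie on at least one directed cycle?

7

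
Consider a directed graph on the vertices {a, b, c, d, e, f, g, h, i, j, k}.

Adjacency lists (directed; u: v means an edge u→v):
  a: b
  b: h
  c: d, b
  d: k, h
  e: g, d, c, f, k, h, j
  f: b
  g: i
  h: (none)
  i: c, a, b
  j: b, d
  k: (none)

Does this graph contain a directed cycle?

No

DFS with white/gray/black marking, starting from j:
j gray
  b gray
    h gray
    h black
  b black
  d gray
    k gray
    k black
    d→h: h black — skip
  d black
j black
a gray
  a→b: b black — skip
a black
c gray
  c→d: d black — skip
  c→b: b black — skip
c black
e gray
  g gray
    i gray
      i→c: c black — skip
      i→a: a black — skip
      i→b: b black — skip
    i black
  g black
  e→d: d black — skip
  e→c: c black — skip
  f gray
    f→b: b black — skip
  f black
  e→k: k black — skip
  e→h: h black — skip
  e→j: j black — skip
e black
Every edge goes to a white or black vertex — no back edge, so the graph is acyclic.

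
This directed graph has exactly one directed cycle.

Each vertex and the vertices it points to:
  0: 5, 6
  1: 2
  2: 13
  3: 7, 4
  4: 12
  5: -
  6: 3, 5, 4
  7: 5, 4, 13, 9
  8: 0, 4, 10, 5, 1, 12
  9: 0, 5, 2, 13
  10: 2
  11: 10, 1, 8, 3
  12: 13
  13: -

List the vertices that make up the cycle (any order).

DFS with gray/black marking from 0:
0 gray
  5 gray
  5 black
  6 gray
    3 gray
      7 gray
        7→5: 5 black — skip
        4 gray
          12 gray
            13 gray
            13 black
          12 black
        4 black
        7→13: 13 black — skip
        9 gray
          9→0: 0 is gray → back edge
Back edge closes the cycle 0 → 6 → 3 → 7 → 9 → 0; its vertices are {0, 3, 6, 7, 9}.

0, 3, 6, 7, 9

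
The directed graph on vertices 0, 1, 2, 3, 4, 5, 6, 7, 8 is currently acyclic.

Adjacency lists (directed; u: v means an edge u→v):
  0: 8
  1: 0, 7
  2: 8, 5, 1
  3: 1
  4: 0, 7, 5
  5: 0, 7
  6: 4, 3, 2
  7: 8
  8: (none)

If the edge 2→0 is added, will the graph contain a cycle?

No

Adding 2→0 creates a cycle iff 0 can already reach 2.
Explore from 0: no path reaches 2. The graph stays acyclic.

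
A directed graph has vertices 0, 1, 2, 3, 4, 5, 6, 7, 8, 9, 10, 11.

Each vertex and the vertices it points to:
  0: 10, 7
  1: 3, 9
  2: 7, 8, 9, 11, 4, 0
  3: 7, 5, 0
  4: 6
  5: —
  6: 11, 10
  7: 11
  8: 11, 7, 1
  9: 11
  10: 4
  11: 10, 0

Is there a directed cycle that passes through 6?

Yes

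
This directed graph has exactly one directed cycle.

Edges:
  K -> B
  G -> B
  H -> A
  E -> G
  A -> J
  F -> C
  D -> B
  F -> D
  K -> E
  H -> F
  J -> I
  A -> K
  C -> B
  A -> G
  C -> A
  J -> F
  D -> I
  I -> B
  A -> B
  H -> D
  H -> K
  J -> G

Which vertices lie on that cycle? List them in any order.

A, C, F, J

DFS with gray/black marking from A:
A gray
  K gray
    E gray
      G gray
        B gray
        B black
      G black
    E black
    K→B: B black — skip
  K black
  A→G: G black — skip
  A→B: B black — skip
  J gray
    J→G: G black — skip
    I gray
      I→B: B black — skip
    I black
    F gray
      C gray
        C→B: B black — skip
        C→A: A is gray → back edge
Back edge closes the cycle A → J → F → C → A; its vertices are {A, C, F, J}.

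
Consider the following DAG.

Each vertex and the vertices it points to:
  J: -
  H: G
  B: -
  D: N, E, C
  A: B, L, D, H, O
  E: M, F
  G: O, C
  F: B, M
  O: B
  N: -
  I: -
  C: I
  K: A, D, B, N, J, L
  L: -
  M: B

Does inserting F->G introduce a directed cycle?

Adding F→G creates a cycle iff G can already reach F.
Explore from G: no path reaches F. The graph stays acyclic.

No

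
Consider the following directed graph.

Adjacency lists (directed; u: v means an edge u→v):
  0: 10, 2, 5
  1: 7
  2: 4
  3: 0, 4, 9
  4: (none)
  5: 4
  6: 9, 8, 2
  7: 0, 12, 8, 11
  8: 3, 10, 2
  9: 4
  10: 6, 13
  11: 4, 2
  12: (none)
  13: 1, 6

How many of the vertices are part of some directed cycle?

A vertex is on a directed cycle iff it belongs to a strongly connected component of size ≥ 2 (or has a self-loop).
The vertices on cycles are {0, 1, 3, 6, 7, 8, 10, 13} — 8 in total.

8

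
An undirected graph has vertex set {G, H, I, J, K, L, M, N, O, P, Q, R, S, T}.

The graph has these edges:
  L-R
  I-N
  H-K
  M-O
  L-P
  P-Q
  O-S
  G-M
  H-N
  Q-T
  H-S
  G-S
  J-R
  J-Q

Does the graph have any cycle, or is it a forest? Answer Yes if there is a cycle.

Yes

DFS, tracking each vertex's parent; an edge to a visited non-parent vertex closes a cycle.
Start from I:
visit I (parent –)
  visit N (parent I)
    N–I: parent, skip
    visit H (parent N)
      visit K (parent H)
        K–H: parent, skip
      H–N: parent, skip
      visit S (parent H)
        S–H: parent, skip
        visit G (parent S)
          G–S: parent, skip
          visit M (parent G)
            visit O (parent M)
              O–S: S visited and ≠ parent → cycle
Cycle: S – G – M – O – S.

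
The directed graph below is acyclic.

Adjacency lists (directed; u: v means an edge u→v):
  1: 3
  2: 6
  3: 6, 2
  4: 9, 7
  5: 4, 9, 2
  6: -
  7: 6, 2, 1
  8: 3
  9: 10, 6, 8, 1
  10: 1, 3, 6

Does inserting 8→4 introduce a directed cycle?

Yes

Adding 8→4 creates a cycle iff 4 can already reach 8.
Path from 4: 4 → 9 → 8.
So 4 → … → 8 → 4 is a cycle.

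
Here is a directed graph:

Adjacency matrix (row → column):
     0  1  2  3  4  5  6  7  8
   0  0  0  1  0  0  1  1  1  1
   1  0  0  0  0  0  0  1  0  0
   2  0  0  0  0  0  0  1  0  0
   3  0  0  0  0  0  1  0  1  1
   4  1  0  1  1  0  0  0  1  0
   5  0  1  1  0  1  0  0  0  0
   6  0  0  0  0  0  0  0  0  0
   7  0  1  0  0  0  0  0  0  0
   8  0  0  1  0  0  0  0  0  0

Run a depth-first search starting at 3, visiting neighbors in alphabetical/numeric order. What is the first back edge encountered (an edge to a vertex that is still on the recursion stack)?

0->5

DFS from 3 (visiting neighbors in alphabetical/numeric order); mark gray on enter, black on exit:
3 gray
  5 gray
    1 gray
      6 gray
      6 black
    1 black
    2 gray
      2→6: 6 black — skip
    2 black
    4 gray
      0 gray
        0→2: 2 black — skip
        0→5: 5 is gray → back edge
First back edge: 0 → 5.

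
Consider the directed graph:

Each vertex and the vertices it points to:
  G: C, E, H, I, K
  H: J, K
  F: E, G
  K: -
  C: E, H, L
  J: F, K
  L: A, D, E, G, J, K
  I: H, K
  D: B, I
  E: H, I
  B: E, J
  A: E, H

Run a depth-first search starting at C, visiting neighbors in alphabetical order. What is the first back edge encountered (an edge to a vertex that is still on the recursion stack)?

F→E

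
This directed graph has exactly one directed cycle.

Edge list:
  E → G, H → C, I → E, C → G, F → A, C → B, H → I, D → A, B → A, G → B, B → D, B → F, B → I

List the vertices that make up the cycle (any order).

B, E, G, I

DFS with gray/black marking from I:
I gray
  E gray
    G gray
      B gray
        F gray
          A gray
          A black
        F black
        B→I: I is gray → back edge
Back edge closes the cycle I → E → G → B → I; its vertices are {B, E, G, I}.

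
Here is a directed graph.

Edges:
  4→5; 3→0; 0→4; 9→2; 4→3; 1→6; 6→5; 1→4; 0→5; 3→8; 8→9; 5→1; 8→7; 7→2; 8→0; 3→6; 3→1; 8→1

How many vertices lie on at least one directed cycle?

7

A vertex is on a directed cycle iff it belongs to a strongly connected component of size ≥ 2 (or has a self-loop).
The vertices on cycles are {0, 1, 3, 4, 5, 6, 8} — 7 in total.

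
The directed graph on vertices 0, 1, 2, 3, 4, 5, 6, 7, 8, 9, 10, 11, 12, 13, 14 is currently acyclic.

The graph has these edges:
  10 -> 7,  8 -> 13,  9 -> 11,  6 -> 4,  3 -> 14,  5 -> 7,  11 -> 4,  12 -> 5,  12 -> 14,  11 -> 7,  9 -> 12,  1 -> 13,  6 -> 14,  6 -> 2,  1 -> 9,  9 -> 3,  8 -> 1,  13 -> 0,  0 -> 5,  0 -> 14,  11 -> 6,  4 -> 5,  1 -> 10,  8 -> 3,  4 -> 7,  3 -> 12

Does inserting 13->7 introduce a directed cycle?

No

Adding 13→7 creates a cycle iff 7 can already reach 13.
Explore from 7: no path reaches 13. The graph stays acyclic.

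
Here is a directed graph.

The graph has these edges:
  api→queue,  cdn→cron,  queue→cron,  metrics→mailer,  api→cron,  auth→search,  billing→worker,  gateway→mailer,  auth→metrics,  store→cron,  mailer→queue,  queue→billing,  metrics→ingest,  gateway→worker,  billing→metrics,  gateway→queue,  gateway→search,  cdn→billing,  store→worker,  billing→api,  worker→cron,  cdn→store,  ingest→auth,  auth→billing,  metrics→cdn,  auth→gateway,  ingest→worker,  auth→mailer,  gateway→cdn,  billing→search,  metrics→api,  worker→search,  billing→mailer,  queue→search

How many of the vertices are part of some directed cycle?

9

A vertex is on a directed cycle iff it belongs to a strongly connected component of size ≥ 2 (or has a self-loop).
The vertices on cycles are {api, cdn, auth, queue, ingest, mailer, billing, gateway, metrics} — 9 in total.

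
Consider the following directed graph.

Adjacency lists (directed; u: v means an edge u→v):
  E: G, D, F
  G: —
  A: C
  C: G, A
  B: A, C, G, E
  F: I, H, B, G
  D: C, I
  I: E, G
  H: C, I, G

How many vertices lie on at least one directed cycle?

8

A vertex is on a directed cycle iff it belongs to a strongly connected component of size ≥ 2 (or has a self-loop).
The vertices on cycles are {A, B, C, D, E, F, H, I} — 8 in total.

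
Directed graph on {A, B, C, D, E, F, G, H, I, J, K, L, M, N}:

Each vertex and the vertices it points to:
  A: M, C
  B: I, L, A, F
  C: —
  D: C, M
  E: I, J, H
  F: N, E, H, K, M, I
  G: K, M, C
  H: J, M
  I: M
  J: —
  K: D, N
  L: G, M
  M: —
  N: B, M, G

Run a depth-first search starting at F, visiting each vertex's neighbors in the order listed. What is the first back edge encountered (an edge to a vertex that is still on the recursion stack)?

K->N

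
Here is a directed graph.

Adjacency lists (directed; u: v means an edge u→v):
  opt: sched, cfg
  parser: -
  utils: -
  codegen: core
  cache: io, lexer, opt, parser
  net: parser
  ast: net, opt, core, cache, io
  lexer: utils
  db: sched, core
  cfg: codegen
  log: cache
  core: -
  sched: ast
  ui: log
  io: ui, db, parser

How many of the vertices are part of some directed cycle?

8

A vertex is on a directed cycle iff it belongs to a strongly connected component of size ≥ 2 (or has a self-loop).
The vertices on cycles are {db, io, ui, ast, log, opt, cache, sched} — 8 in total.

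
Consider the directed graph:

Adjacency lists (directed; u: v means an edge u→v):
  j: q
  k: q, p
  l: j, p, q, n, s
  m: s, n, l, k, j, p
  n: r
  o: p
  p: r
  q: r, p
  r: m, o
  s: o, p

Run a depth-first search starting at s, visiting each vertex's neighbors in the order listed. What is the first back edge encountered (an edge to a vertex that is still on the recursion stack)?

DFS from s (visiting each vertex's neighbors in the order listed); mark gray on enter, black on exit:
s gray
  o gray
    p gray
      r gray
        m gray
          m→s: s is gray → back edge
First back edge: m → s.

m->s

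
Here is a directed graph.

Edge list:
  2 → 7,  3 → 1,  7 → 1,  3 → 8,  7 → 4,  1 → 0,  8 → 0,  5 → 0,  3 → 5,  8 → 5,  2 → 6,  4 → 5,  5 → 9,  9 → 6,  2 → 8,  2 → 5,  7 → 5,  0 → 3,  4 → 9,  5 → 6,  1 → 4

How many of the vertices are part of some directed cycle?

6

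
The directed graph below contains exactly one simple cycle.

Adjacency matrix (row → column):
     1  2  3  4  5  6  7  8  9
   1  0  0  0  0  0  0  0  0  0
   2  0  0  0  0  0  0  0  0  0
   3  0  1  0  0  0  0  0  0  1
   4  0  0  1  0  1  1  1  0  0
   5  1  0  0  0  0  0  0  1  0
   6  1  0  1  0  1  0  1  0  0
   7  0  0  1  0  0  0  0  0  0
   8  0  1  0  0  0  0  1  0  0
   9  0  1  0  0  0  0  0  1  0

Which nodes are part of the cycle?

DFS with gray/black marking from 3:
3 gray
  2 gray
  2 black
  9 gray
    8 gray
      8→2: 2 black — skip
      7 gray
        7→3: 3 is gray → back edge
Back edge closes the cycle 3 → 9 → 8 → 7 → 3; its vertices are {3, 7, 8, 9}.

3, 7, 8, 9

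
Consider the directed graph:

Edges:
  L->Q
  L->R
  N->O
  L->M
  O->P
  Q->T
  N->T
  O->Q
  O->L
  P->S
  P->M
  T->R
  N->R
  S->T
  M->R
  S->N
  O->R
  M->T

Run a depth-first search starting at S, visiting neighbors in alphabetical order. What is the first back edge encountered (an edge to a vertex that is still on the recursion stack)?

P->S

DFS from S (visiting neighbors in alphabetical order); mark gray on enter, black on exit:
S gray
  N gray
    O gray
      L gray
        M gray
          R gray
          R black
          T gray
            T→R: R black — skip
          T black
        M black
        Q gray
          Q→T: T black — skip
        Q black
        L→R: R black — skip
      L black
      P gray
        P→M: M black — skip
        P→S: S is gray → back edge
First back edge: P → S.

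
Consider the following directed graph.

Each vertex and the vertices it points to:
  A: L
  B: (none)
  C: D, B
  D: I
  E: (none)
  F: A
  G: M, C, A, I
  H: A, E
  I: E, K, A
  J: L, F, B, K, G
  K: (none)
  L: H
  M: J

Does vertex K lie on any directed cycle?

No

K lies on a cycle iff there is a path from K back to itself.
Exploring from K, it never reaches itself; equivalently, its strongly connected component is a singleton.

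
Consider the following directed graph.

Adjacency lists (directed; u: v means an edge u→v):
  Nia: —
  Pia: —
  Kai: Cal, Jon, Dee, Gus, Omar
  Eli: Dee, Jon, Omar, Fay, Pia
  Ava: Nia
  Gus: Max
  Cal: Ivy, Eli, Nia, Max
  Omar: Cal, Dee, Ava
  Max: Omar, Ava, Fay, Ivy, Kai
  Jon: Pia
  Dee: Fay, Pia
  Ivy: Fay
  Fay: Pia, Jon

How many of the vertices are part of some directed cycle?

6

A vertex is on a directed cycle iff it belongs to a strongly connected component of size ≥ 2 (or has a self-loop).
The vertices on cycles are {Cal, Eli, Gus, Kai, Max, Omar} — 6 in total.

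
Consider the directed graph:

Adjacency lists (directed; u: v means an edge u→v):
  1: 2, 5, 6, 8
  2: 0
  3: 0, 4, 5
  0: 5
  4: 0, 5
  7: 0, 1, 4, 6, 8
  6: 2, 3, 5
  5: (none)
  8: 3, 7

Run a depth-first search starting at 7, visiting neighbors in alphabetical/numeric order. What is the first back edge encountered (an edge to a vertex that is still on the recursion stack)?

8→7

DFS from 7 (visiting neighbors in alphabetical/numeric order); mark gray on enter, black on exit:
7 gray
  0 gray
    5 gray
    5 black
  0 black
  1 gray
    2 gray
      2→0: 0 black — skip
    2 black
    1→5: 5 black — skip
    6 gray
      6→2: 2 black — skip
      3 gray
        3→0: 0 black — skip
        4 gray
          4→0: 0 black — skip
          4→5: 5 black — skip
        4 black
        3→5: 5 black — skip
      3 black
      6→5: 5 black — skip
    6 black
    8 gray
      8→3: 3 black — skip
      8→7: 7 is gray → back edge
First back edge: 8 → 7.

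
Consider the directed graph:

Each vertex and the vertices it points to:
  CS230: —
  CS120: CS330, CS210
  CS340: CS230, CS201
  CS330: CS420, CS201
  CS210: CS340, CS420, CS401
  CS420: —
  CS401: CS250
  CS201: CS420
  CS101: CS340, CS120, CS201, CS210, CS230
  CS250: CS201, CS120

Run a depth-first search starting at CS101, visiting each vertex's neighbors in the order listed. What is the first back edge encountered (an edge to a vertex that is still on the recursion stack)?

CS250→CS120

DFS from CS101 (visiting each vertex's neighbors in the order listed); mark gray on enter, black on exit:
CS101 gray
  CS340 gray
    CS230 gray
    CS230 black
    CS201 gray
      CS420 gray
      CS420 black
    CS201 black
  CS340 black
  CS120 gray
    CS330 gray
      CS330→CS420: CS420 black — skip
      CS330→CS201: CS201 black — skip
    CS330 black
    CS210 gray
      CS210→CS340: CS340 black — skip
      CS210→CS420: CS420 black — skip
      CS401 gray
        CS250 gray
          CS250→CS201: CS201 black — skip
          CS250→CS120: CS120 is gray → back edge
First back edge: CS250 → CS120.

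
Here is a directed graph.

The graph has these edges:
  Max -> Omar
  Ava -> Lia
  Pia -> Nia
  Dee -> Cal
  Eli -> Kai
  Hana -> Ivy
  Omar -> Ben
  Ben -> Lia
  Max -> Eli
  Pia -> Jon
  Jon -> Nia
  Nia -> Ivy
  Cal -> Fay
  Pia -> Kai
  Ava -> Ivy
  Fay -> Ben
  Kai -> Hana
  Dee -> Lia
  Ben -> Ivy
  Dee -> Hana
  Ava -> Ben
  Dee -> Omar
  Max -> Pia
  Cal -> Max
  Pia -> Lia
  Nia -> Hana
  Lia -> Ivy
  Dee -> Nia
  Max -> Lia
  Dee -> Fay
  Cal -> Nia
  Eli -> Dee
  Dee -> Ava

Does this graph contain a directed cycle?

DFS with white/gray/black marking, starting from Ivy:
Ivy gray
Ivy black
Cal gray
  Max gray
    Omar gray
      Ben gray
        Ben→Ivy: Ivy black — skip
        Lia gray
          Lia→Ivy: Ivy black — skip
        Lia black
      Ben black
    Omar black
    Pia gray
      Jon gray
        Nia gray
          Hana gray
            Hana→Ivy: Ivy black — skip
          Hana black
          Nia→Ivy: Ivy black — skip
        Nia black
      Jon black
      Pia→Nia: Nia black — skip
      Kai gray
        Kai→Hana: Hana black — skip
      Kai black
      Pia→Lia: Lia black — skip
    Pia black
    Eli gray
      Eli→Kai: Kai black — skip
      Dee gray
        Dee→Omar: Omar black — skip
        Dee→Lia: Lia black — skip
        Fay gray
          Fay→Ben: Ben black — skip
        Fay black
        Dee→Cal: Cal is gray → back edge
Back edge found, so a cycle exists: Cal → Max → Eli → Dee → Cal.

Yes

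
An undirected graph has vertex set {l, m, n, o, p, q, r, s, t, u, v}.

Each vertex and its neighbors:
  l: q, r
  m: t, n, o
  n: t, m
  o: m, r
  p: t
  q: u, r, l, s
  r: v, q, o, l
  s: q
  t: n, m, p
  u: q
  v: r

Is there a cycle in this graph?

DFS, tracking each vertex's parent; an edge to a visited non-parent vertex closes a cycle.
Start from t:
visit t (parent –)
  visit n (parent t)
    n–t: parent, skip
    visit m (parent n)
      m–t: t visited and ≠ parent → cycle
Cycle: t – n – m – t.

Yes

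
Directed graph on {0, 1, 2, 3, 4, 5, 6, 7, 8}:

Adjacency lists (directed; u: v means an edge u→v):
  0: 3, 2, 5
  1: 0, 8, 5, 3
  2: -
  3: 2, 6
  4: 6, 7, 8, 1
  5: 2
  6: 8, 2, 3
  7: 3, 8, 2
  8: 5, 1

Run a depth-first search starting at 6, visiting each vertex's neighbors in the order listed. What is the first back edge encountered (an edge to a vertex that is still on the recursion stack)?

3->6

DFS from 6 (visiting each vertex's neighbors in the order listed); mark gray on enter, black on exit:
6 gray
  8 gray
    5 gray
      2 gray
      2 black
    5 black
    1 gray
      0 gray
        3 gray
          3→2: 2 black — skip
          3→6: 6 is gray → back edge
First back edge: 3 → 6.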